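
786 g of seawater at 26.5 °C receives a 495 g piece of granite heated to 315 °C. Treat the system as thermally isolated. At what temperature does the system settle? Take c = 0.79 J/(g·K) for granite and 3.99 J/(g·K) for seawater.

T_f ≈ 58.5 °C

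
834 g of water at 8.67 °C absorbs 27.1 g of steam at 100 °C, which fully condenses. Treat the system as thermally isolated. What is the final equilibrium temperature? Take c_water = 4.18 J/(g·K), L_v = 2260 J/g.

T_f ≈ 28.6 °C

Sum of m c ΔT and latent-heat terms is zero:
latent heat released on condensation: 27.1×2260 = 61246; condensed water 100 °C→T: 113.28(T − 100); water warms: 834×4.18×(T − 8.67) = 3486.1(T − 8.67)
3599.4 T = 61246 + 11328 + 30225 = 102798
T ≈ 28.56 °C (< 100 °C, so full condensation is consistent).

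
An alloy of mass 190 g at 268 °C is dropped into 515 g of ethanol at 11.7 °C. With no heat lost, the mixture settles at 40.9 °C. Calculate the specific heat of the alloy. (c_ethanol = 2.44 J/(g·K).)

c ≈ 0.85 J/(g·K)

Heat lost by the alloy = heat gained by the ethanol:
190×c×(268 − 40.9) = 515×2.44×(40.9 − 11.7)
43149 c = 36693  ⇒  c ≈ 0.8504 J/(g·K)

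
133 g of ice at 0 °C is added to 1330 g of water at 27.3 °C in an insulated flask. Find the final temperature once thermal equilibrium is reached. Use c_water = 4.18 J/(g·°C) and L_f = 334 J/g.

Heat gained plus heat lost sum to zero:
latent heat to melt: 133·334 = 44422
  meltwater 0→T: 133·4.18·T = 555.94 T
  water: 5559.4(T − 27.3)
6115.3 T = 151772 − 44422 = 107350
T ≈ 17.55 °C — above 0 °C, consistent with complete melting.

T_f ≈ 17.6 °C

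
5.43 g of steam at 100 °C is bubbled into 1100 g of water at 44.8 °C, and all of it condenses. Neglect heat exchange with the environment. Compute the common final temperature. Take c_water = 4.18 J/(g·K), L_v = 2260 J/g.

T_f ≈ 47.7 °C

Taking heat into each body as positive, Σ m c ΔT = 0:
steam→water at 100 °C releases m L_v = 5.43×2260 = 12272
  condensed water 100 °C→T: 22.7(T − 100)
  original water: 4598(T − 44.8)
4620.7 T = 12272 + 2269.7 + 205990 = 220532
T ≈ 47.73 °C (< 100 °C, so full condensation is consistent).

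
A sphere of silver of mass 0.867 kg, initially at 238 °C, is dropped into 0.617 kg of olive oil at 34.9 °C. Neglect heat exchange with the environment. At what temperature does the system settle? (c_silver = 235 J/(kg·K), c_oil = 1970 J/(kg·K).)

T_f ≈ 64.1 °C

Energy conservation, ΣQ = 0:
0.867·235·(T − 238) + 0.617·1970·(T − 34.9) = 0
(203.75 + 1215.5) T = 203.75·238 + 1215.5·34.9
T = 90912 / 1419.2 = 64.1 °C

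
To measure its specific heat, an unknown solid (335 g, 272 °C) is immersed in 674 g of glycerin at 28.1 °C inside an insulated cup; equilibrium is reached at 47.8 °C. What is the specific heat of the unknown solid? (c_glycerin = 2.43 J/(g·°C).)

c ≈ 0.43 J/(g·°C)

Heat lost by the unknown solid = heat gained by the glycerin:
335·c·(272 − 47.8) = 674·2.43·(47.8 − 28.1)
75107 c = 32265  ⇒  c ≈ 0.4296 J/(g·°C)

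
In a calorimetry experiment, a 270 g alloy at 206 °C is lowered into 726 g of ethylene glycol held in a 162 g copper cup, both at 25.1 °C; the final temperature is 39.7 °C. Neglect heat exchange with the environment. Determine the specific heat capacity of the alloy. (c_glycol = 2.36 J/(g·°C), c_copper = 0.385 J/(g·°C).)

c ≈ 0.577 J/(g·°C)

Setting the total heat transfer to zero:
270×c×(39.7 − 206) + 726×2.36×(39.7 − 25.1) + 162×0.385×(39.7 − 25.1) = 0
-44901 c = -25926
c = -25926/-44901 ≈ 0.5774 J/(g·°C)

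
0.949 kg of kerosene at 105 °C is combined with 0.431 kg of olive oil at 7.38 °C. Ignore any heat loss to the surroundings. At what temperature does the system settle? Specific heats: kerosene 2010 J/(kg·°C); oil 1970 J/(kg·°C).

T_f ≈ 74.9 °C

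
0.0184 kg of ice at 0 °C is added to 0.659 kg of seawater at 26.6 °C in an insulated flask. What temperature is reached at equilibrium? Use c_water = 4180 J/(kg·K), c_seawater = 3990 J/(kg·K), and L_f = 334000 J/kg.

Taking heat into each body as positive, Σ m c ΔT = 0:
latent heat to melt: 0.0184·334000 = 6145.6; meltwater 0→T: 0.0184·4180·T = 76.91 T; seawater cools: 0.659·3990·(T − 26.6) = 2629.4(T − 26.6)
2706.3 T = 69942 − 6145.6 = 63797
T ≈ 23.57 °C. Since T > 0 °C, the all-ice-melts assumption holds.

T_f ≈ 23.6 °C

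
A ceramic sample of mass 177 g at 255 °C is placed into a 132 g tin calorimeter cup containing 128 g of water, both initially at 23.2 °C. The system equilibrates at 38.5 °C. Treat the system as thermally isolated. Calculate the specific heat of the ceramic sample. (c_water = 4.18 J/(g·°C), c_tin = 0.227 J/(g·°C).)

c ≈ 0.226 J/(g·°C)

Heat gained plus heat lost sum to zero:
177×c×(38.5 − 255) + 128×4.18×(38.5 − 23.2) + 132×0.227×(38.5 − 23.2) = 0
-38320 c = -8644.6
c = -8644.6/-38320 ≈ 0.2256 J/(g·°C)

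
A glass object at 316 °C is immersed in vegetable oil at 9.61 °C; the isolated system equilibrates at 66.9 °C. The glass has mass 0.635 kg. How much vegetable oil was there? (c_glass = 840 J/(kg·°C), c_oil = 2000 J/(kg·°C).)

m ≈ 1.16 kg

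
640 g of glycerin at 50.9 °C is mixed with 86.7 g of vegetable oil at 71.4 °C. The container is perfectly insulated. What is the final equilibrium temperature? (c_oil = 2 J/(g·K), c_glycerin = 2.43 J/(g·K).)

T_f ≈ 53.0 °C

T_f = Σ m_i c_i T_i / Σ m_i c_i:
T_f = (173.4×71.4 + 1555.2×50.9) / (173.4 + 1555.2)
    = 91540 / 1728.6 ≈ 52.96 °C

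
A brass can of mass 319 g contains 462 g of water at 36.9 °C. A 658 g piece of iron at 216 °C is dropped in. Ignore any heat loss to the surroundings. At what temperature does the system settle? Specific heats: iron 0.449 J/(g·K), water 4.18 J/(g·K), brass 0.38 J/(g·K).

With ΣQ=0 the equilibrium temperature is the m·c-weighted mean:
T_f = (295.44×216 + 1931.2×36.9 + 121.22×36.9) / (295.44 + 1931.2 + 121.22)
    = 139548 / 2347.8 ≈ 59.44 °C

T_f ≈ 59.4 °C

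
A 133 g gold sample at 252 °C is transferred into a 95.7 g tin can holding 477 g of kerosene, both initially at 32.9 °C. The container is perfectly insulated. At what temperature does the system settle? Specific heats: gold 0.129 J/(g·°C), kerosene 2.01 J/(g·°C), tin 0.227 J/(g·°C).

Conservation of energy gives ΣQ = 0:
133·0.129·(T − 252) + 477·2.01·(T − 32.9) + 95.7·0.227·(T − 32.9) = 0
(17.16 + 958.77 + 21.72) T = 17.16·252 + 958.77·32.9 + 21.72·32.9
T = 36582/997.65 ≈ 36.67 °C

T_f ≈ 36.7 °C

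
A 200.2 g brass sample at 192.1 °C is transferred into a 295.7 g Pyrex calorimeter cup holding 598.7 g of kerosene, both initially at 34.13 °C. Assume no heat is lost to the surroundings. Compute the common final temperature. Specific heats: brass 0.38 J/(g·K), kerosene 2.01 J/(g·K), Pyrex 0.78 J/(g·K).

T_f ≈ 42.1 °C

Taking heat into each body as positive, Σ m c ΔT = 0:
200.2·0.38·(T − 192.1) + 598.7·2.01·(T − 34.13) + 295.7·0.78·(T − 34.13) = 0
76.08(T − 192.1) + 1203.4(T − 34.13) + 230.65(T − 34.13) = 0
(76.08 + 1203.4 + 230.65) T = 76.08·192.1 + 1203.4·34.13 + 230.65·34.13
T ≈ 42.09 °C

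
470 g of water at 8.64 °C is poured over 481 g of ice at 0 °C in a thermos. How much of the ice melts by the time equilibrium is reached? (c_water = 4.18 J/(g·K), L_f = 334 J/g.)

m_melted ≈ 50.8 g

Water can give up m c ΔT = 470·4.18·8.64 = 16974 J before reaching 0 °C.
Melting all 481 g of ice would need 481·334 = 160654 J.
Since 16974 < 160654 J, not all the ice melts; equilibrium is at 0 °C.
m_melted·334 = 16974  ⇒  m_melted ≈ 50.82 g.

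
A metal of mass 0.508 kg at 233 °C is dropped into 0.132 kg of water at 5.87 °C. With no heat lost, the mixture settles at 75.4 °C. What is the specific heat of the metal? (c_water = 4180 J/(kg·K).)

c ≈ 479 J/(kg·K)

Heat lost by the metal = heat gained by the water:
0.508×c×(233 − 75.4) = 0.132×4180×(75.4 − 5.87)
80.06 c = 38364  ⇒  c ≈ 479.2 J/(kg·K)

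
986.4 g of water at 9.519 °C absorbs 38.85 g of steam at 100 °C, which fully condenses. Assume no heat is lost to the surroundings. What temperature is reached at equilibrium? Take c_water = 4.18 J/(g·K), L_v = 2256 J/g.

T_f ≈ 33.4 °C

Let T be the final temperature. ΣQ_i = 0:
condense steam: −38.85×2256 = −87646
  condensate cools 100→T: 38.85×4.18×(T − 100) = 162.39(T − 100)
  original water: 4123.2(T − 9.519)
4285.5 T = 87646 + 16239 + 39248 = 143133
T ≈ 33.40 °C, under the boiling point, so the assumption holds.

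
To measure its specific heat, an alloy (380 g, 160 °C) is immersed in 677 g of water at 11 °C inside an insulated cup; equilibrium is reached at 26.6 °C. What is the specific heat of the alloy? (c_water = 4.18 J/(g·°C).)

Heat lost by the alloy = heat gained by the water:
380×c×(160 − 26.6) = 677×4.18×(26.6 − 11)
50692 c = 44146  ⇒  c ≈ 0.8709 J/(g·°C)

c ≈ 0.871 J/(g·°C)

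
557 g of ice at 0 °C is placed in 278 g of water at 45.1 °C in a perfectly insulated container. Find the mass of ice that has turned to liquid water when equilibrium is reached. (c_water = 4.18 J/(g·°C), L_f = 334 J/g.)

Water can give up m c ΔT = 278·4.18·45.1 = 52408 J before reaching 0 °C.
Fully melting the ice requires m_ice L_f = 557·334 = 186038 J.
Since 52408 < 186038 J, not all the ice melts; equilibrium is at 0 °C.
Mass melted = 52408/334 ≈ 156.9 g.

m_melted ≈ 157 g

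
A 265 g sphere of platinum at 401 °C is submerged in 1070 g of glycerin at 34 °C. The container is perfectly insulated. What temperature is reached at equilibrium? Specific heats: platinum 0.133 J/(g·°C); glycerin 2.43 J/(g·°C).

Taking heat into each body as positive, Σ m c ΔT = 0:
265·0.133·(T − 401) + 1070·2.43·(T − 34) = 0
35.25(T − 401) + 2600.1(T − 34) = 0
(35.25 + 2600.1) T = 35.25·401 + 2600.1·34
T = 102537/2635.3 ≈ 38.91 °C

T_f ≈ 38.9 °C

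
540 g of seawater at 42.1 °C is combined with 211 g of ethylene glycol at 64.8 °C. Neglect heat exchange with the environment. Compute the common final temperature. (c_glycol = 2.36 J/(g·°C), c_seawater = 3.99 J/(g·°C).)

T_f ≈ 46.4 °C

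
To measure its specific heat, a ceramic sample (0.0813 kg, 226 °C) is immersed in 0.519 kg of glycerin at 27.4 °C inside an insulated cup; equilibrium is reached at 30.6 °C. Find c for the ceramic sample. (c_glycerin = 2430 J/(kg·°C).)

c ≈ 254 J/(kg·°C)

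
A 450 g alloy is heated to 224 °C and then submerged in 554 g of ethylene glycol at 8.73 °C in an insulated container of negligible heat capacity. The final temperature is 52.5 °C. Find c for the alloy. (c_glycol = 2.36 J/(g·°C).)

Setting the total heat transfer to zero:
450·c·(52.5 − 224) + 554·2.36·(52.5 − 8.73) = 0
-77175 c = -57227
c = -57227/-77175 ≈ 0.7415 J/(g·°C)

c ≈ 0.742 J/(g·°C)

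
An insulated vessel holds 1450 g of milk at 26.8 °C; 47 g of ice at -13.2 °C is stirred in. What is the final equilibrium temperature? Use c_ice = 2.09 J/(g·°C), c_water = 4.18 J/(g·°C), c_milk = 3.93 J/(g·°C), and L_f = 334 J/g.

T_f ≈ 23.0 °C

Energy balance with sensible and latent terms:
ice -13.2→0 °C: 47×2.09×13.2 = 1296.6
  melt ice: 47×334 = 15698
  meltwater 0→T: 47×4.18×T = 196.46 T
  milk: 5698.5(T − 26.8)
5895 T = 152720 − 16995 = 135725
T ≈ 23.02 °C. Since T > 0 °C, the all-ice-melts assumption holds.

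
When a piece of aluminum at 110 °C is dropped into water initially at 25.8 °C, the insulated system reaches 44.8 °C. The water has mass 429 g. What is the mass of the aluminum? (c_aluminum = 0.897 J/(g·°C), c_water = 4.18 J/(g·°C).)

Heat lost by the aluminum = heat gained by the water:
m·0.897·(110 − 44.8) = 429·4.18·(44.8 − 25.8)
58.48 m = 34071  ⇒  m ≈ 582.6 g

m ≈ 583 g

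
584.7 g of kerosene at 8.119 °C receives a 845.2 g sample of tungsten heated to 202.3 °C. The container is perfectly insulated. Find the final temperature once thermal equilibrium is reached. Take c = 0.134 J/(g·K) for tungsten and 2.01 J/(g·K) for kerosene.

T_f ≈ 25.2 °C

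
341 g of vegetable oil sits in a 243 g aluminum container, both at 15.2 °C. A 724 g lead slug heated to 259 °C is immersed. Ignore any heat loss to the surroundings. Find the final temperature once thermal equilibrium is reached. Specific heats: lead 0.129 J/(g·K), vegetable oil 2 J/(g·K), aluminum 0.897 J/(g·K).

Let T be the final temperature. ΣQ_i = 0:
724×0.129×(T − 259) + 341×2×(T − 15.2) + 243×0.897×(T − 15.2) = 0
93.4(T − 259) + 682(T − 15.2) + 217.97(T − 15.2) = 0
(93.4 + 682 + 217.97) T = 93.4×259 + 682×15.2 + 217.97×15.2
T = 37869/993.37 ≈ 38.12 °C

T_f ≈ 38.1 °C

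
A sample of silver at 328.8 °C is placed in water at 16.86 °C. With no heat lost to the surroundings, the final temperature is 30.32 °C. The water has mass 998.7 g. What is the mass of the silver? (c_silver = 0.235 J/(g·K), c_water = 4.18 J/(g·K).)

m ≈ 801 g

|Q_silver| = |Q_water|:
m·0.235·(328.8 − 30.32) = 998.7·4.18·(30.32 − 16.86)
70.14 m = 56190  ⇒  m ≈ 801.1 g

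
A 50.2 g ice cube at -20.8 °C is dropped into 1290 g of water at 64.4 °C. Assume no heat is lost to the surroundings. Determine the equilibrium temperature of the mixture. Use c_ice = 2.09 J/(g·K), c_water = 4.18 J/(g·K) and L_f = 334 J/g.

Heat gained plus heat lost sum to zero:
warm ice to 0 °C: 50.2×2.09×(0 − (-20.8)) = 2182.3
  melt ice: 50.2×334 = 16767
  warm the meltwater: 209.84 T
  water cools: 1290×4.18×(T − 64.4) = 5392.2(T − 64.4)
5602 T = 347258 − 18949 = 328309
T ≈ 58.61 °C. Since T > 0 °C, the all-ice-melts assumption holds.

T_f ≈ 58.6 °C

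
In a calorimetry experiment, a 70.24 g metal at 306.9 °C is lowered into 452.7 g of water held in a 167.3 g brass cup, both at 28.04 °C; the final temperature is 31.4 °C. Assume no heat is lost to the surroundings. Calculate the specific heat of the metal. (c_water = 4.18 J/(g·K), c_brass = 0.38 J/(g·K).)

Conservation of energy gives ΣQ = 0:
70.24×c×(31.4 − 306.9) + 452.7×4.18×(31.4 − 28.04) + 167.3×0.38×(31.4 − 28.04) = 0
-19351 c = -6571.7
c = -6571.7/-19351 ≈ 0.3396 J/(g·K)

c ≈ 0.34 J/(g·K)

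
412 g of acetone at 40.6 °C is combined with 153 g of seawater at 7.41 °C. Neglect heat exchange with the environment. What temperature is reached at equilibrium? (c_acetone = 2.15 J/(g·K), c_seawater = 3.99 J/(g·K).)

T_f ≈ 27.1 °C

Conservation of energy gives ΣQ = 0:
412*2.15*(T − 40.6) + 153*3.99*(T − 7.41) = 0
1496.3 T = 40487
T = 40487/1496.3 ≈ 27.06 °C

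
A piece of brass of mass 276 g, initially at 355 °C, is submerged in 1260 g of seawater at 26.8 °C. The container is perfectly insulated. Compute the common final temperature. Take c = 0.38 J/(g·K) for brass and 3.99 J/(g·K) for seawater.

T_f ≈ 33.5 °C

Net heat exchanged in the isolated system is zero:
276·0.38·(T − 355) + 1260·3.99·(T − 26.8) = 0
5132.3 T = 171967
T ≈ 33.51 °C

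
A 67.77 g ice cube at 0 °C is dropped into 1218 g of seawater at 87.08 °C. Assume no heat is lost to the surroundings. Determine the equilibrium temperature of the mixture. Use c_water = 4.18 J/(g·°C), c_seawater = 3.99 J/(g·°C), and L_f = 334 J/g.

Energy balance with sensible and latent terms:
latent heat to melt: 67.77·334 = 22635; meltwater 0→T: 67.77·4.18·T = 283.28 T; seawater: 4859.8(T − 87.08)
5143.1 T = 423193 − 22635 = 400558
T ≈ 77.88 °C — above 0 °C, consistent with complete melting.

T_f ≈ 77.9 °C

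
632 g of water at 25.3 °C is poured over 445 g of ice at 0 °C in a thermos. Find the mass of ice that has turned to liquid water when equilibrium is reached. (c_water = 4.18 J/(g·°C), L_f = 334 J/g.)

m_melted ≈ 200 g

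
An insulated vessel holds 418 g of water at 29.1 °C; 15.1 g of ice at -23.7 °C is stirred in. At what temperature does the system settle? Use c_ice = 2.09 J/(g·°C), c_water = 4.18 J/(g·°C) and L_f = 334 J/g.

Setting the total heat transfer to zero:
warm ice to 0 °C: 15.1×2.09×(0 − (-23.7)) = 747.95; melt ice: 15.1×334 = 5043.4; meltwater 0→T: 15.1×4.18×T = 63.12 T; water cools: 418×4.18×(T − 29.1) = 1747.2(T − 29.1)
1810.4 T = 50845 − 5791.3 = 45053
T ≈ 24.89 °C (positive, so assuming full melt was valid).

T_f ≈ 24.9 °C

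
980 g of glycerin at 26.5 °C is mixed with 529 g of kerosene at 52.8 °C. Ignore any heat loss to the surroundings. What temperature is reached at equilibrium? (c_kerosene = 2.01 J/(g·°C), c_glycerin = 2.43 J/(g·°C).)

With ΣQ=0 the equilibrium temperature is the m·c-weighted mean:
T_f = (1063.3*52.8 + 2381.4*26.5) / (1063.3 + 2381.4)
    = 119249 / 3444.7 ≈ 34.62 °C

T_f ≈ 34.6 °C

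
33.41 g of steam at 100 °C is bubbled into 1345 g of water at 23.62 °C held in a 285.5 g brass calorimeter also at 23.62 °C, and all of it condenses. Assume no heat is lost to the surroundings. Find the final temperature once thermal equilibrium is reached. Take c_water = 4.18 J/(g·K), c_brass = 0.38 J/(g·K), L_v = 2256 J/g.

Net heat exchanged in the isolated system is zero:
latent heat released on condensation: 33.41×2256 = 75373; condensed water 100 °C→T: 139.65(T − 100); water warms: 1345×4.18×(T − 23.62) = 5622.1(T − 23.62); cup: 108.49(T − 23.62)
5870.2 T = 75373 + 13965 + 135357 = 224695
T ≈ 38.28 °C — below 100 °C, confirming all the steam condensed.

T_f ≈ 38.3 °C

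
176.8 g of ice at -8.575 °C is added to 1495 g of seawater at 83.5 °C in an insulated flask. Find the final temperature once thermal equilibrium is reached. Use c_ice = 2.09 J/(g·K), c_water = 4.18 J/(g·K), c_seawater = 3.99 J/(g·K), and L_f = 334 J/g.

Let T be the final temperature. ΣQ_i = 0:
warm ice to 0 °C: 176.8×2.09×(0 − (-8.575)) = 3168.6
  latent heat to melt: 176.8×334 = 59051
  meltwater 0→T: 176.8×4.18×T = 739.02 T
  seawater: 5965.1(T − 83.5)
6704.1 T = 498082 − 62220 = 435862
T ≈ 65.01 °C — above 0 °C, consistent with complete melting.

T_f ≈ 65.0 °C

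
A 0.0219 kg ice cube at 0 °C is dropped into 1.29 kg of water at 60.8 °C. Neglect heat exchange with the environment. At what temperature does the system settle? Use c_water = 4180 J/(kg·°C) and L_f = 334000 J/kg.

Conservation of energy gives ΣQ = 0:
latent heat to melt: 0.0219·334000 = 7314.6
  meltwater 0→T: 0.0219·4180·T = 91.54 T
  water: 5392.2(T − 60.8)
5483.7 T = 327846 − 7314.6 = 320531
T ≈ 58.45 °C. Since T > 0 °C, the all-ice-melts assumption holds.

T_f ≈ 58.5 °C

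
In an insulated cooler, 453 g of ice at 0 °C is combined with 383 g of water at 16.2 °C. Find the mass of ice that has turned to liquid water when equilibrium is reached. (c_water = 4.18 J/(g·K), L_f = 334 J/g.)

m_melted ≈ 77.7 g

Water can give up m c ΔT = 383×4.18×16.2 = 25935 J before reaching 0 °C.
To melt every bit of ice: 453×334 = 151302 J.
That's not enough to melt it all — equilibrium is at 0 °C with ice remaining.
m_melted×334 = 25935  ⇒  m_melted ≈ 77.65 g.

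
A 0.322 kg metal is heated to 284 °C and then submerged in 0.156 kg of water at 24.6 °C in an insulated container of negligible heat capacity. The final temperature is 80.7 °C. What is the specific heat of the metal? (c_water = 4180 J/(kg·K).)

c ≈ 559 J/(kg·K)

Let T be the final temperature. ΣQ_i = 0:
0.322·c·(80.7 − 284) + 0.156·4180·(80.7 − 24.6) = 0
-65.46 c = -36582
c = -36582/-65.46 ≈ 558.8 J/(kg·K)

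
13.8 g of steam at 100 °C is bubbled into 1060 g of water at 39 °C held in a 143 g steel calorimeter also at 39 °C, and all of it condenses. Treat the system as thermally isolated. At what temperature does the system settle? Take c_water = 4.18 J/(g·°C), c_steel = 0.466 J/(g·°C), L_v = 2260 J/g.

Net heat exchanged in the isolated system is zero:
latent heat released on condensation: 13.8·2260 = 31188; condensed water 100 °C→T: 57.68(T − 100); original water: 4430.8(T − 39); steel cup: 143·0.466·(T − 39) = 66.64(T − 39)
4555.1 T = 31188 + 5768.4 + 175400 = 212356
T ≈ 46.62 °C (< 100 °C, so full condensation is consistent).

T_f ≈ 46.6 °C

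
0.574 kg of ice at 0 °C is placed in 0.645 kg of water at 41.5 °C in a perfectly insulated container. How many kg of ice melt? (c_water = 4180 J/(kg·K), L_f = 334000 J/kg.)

Heat available from the water dropping to 0 °C: 0.645×4180×41.5 = 111888 J.
To melt every bit of ice: 0.574×334000 = 191716 J.
Since 111888 < 191716 J, not all the ice melts; equilibrium is at 0 °C.
Mass melted = 111888/334000 ≈ 0.335 kg.

m_melted ≈ 0.335 kg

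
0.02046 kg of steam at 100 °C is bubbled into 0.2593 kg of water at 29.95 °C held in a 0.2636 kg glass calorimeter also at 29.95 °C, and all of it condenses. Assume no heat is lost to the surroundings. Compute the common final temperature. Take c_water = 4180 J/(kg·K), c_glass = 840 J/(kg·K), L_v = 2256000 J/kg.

Taking heat into each body as positive, Σ m c ΔT = 0:
latent heat released on condensation: 0.02046×2256000 = 46158; condensate cools 100→T: 0.02046×4180×(T − 100) = 85.52(T − 100); water warms: 0.2593×4180×(T − 29.95) = 1083.9(T − 29.95); cup: 221.42(T − 29.95)
1390.8 T = 46158 + 8552.3 + 39094 = 93804
T ≈ 67.44 °C — below 100 °C, confirming all the steam condensed.

T_f ≈ 67.4 °C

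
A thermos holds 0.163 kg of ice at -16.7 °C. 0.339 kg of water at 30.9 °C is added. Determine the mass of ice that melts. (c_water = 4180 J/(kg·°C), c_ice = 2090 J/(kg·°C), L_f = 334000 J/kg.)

Heat available from the water dropping to 0 °C: 0.339·4180·30.9 = 43786 J.
Warming the ice to 0 °C takes 0.163·2090·16.7 = 5689.2 J, leaving 38097 J for melting.
To melt every bit of ice: 0.163·334000 = 54442 J.
That's not enough to melt it all — equilibrium is at 0 °C with ice remaining.
m_melt = 38097 / L_f = 0.1141 kg.

m_melted ≈ 0.114 kg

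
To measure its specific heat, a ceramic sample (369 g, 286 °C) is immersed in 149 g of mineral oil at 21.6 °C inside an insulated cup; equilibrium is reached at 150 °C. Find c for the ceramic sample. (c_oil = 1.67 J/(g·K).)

Setting the total heat transfer to zero:
369×c×(150 − 286) + 149×1.67×(150 − 21.6) = 0
-50184 c = -31950
c = -31950/-50184 ≈ 0.6367 J/(g·K)

c ≈ 0.637 J/(g·K)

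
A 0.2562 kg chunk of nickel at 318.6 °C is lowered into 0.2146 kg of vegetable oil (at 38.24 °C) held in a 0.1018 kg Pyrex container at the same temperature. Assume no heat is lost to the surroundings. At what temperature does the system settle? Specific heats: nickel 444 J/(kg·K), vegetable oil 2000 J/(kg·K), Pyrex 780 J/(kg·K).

T_f ≈ 89.5 °C

Let T be the final temperature. ΣQ_i = 0:
0.2562*444*(T − 318.6) + 0.2146*2000*(T − 38.24) + 0.1018*780*(T − 38.24) = 0
622.36 T = 55691
T ≈ 89.48 °C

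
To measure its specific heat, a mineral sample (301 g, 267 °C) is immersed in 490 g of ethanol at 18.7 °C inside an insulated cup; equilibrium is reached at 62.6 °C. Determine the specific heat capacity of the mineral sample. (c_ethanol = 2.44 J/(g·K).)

Net heat exchanged in the isolated system is zero:
301×c×(62.6 − 267) + 490×2.44×(62.6 − 18.7) = 0
-61524 c = -52487
c = -52487/-61524 ≈ 0.8531 J/(g·K)

c ≈ 0.853 J/(g·K)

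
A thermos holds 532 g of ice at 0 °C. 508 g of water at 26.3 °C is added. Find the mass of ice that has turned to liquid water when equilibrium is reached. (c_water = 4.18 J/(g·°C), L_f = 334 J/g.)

m_melted ≈ 167 g

Heat available from the water dropping to 0 °C: 508×4.18×26.3 = 55846 J.
To melt every bit of ice: 532×334 = 177688 J.
That's not enough to melt it all — equilibrium is at 0 °C with ice remaining.
Mass melted = 55846/334 ≈ 167.2 g.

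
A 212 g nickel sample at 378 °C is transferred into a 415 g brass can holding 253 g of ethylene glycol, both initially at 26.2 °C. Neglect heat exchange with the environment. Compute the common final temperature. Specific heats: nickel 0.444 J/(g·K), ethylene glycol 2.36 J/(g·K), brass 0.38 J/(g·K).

Setting the total heat transfer to zero:
212*0.444*(T − 378) + 253*2.36*(T − 26.2) + 415*0.38*(T − 26.2) = 0
(94.13 + 597.08 + 157.7) T = 94.13*378 + 597.08*26.2 + 157.7*26.2
T = 55356 / 848.91 = 65.2 °C

T_f ≈ 65.2 °C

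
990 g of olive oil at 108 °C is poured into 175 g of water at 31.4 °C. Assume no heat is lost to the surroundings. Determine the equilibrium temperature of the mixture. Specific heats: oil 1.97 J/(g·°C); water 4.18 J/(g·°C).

T_f ≈ 87.1 °C

Conservation of energy gives ΣQ = 0:
990*1.97*(T − 108) + 175*4.18*(T − 31.4) = 0
1950.3(T − 108) + 731.5(T − 31.4) = 0
(1950.3 + 731.5) T = 1950.3*108 + 731.5*31.4
T = 233602 / 2681.8 = 87.1 °C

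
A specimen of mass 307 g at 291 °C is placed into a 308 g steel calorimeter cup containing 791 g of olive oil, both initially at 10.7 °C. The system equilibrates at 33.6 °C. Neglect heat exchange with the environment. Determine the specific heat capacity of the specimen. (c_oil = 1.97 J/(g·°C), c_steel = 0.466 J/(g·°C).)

c ≈ 0.493 J/(g·°C)

Conservation of energy gives ΣQ = 0:
307·c·(33.6 − 291) + 791·1.97·(33.6 − 10.7) + 308·0.466·(33.6 − 10.7) = 0
-79022 c = -38971
c = -38971/-79022 ≈ 0.4932 J/(g·°C)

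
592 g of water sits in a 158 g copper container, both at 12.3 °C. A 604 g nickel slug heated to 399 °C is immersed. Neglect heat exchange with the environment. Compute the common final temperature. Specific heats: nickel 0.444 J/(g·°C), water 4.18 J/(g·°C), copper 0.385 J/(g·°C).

T_f ≈ 49.3 °C

With ΣQ=0 the equilibrium temperature is the m·c-weighted mean:
T_f = (268.18×399 + 2474.6×12.3 + 60.83×12.3) / (268.18 + 2474.6 + 60.83)
    = 138188 / 2803.6 ≈ 49.29 °C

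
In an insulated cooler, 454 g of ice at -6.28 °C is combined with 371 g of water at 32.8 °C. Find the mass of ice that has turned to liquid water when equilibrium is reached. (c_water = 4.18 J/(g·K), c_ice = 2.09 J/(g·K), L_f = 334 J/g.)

m_melted ≈ 134 g

Cooling the water to 0 °C releases 371·4.18·32.8 = 50866 J.
Of that, 454·2.09·6.28 = 5958.8 J goes to bring the ice to 0 °C, leaving 44907 J.
Fully melting the ice requires m_ice L_f = 454·334 = 151636 J.
Since 44907 < 151636 J, not all the ice melts; equilibrium is at 0 °C.
m_melt = 44907 / L_f = 134.5 g.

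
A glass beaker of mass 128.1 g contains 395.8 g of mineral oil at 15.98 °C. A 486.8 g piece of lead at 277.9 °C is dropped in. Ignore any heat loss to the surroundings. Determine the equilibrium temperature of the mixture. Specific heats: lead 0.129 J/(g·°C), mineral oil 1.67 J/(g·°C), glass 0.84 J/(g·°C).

Taking heat into each body as positive, Σ m c ΔT = 0:
486.8×0.129×(T − 277.9) + 395.8×1.67×(T − 15.98) + 128.1×0.84×(T − 15.98) = 0
62.8(T − 277.9) + 660.99(T − 15.98) + 107.6(T − 15.98) = 0
(62.8 + 660.99 + 107.6) T = 62.8×277.9 + 660.99×15.98 + 107.6×15.98
T = 29733 / 831.39 = 35.8 °C

T_f ≈ 35.8 °C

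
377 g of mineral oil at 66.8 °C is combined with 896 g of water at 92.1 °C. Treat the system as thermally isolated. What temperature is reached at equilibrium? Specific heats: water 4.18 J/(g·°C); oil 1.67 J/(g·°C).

|Q_water| = |Q_oil|:
896·4.18·(92.1 − T) = 377·1.67·(T − 66.8)
3745.3(92.1 − T) = 629.59(T − 66.8)
4374.9 T = 386997  ⇒  T ≈ 88.46 °C

T_f ≈ 88.5 °C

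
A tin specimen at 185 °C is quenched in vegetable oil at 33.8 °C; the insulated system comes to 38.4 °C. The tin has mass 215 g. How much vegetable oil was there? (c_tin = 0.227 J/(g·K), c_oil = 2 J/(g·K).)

m ≈ 778 g

Heat lost by the tin = heat gained by the oil:
215·0.227·(185 − 38.4) = m·2·(38.4 − 33.8)
9.2 m = 7154.8  ⇒  m ≈ 777.7 g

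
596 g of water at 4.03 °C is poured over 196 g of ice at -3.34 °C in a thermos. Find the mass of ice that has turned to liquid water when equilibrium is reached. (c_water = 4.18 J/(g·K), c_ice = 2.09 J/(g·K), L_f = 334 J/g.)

m_melted ≈ 26 g

Water can give up m c ΔT = 596·4.18·4.03 = 10040 J before reaching 0 °C.
Warming the ice to 0 °C takes 196·2.09·3.34 = 1368.2 J, leaving 8671.7 J for melting.
To melt every bit of ice: 196·334 = 65464 J.
That's not enough to melt it all — equilibrium is at 0 °C with ice remaining.
m_melt = 8671.7 / L_f = 25.96 g.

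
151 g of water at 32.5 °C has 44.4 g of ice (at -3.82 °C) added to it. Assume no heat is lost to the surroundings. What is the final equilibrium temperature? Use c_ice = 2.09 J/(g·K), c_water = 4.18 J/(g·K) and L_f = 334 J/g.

Taking heat into each body as positive, Σ m c ΔT = 0:
warm ice to 0 °C: 44.4·2.09·(0 − (-3.82)) = 354.48; fusion: m_ice L_f = 44.4·334 = 14830; warm the meltwater: 185.59 T; water: 631.18(T − 32.5)
816.77 T = 20513 − 15184 = 5329.3
T ≈ 6.52 °C. Since T > 0 °C, the all-ice-melts assumption holds.

T_f ≈ 6.5 °C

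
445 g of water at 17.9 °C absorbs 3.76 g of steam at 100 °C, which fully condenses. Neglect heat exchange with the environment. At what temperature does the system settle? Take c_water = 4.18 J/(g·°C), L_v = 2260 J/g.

Energy balance with sensible and latent terms:
condense steam: −3.76·2260 = −8497.6
  condensed water 100 °C→T: 15.72(T − 100)
  original water: 1860.1(T − 17.9)
1875.8 T = 8497.6 + 1571.7 + 33296 = 43365
T ≈ 23.12 °C, under the boiling point, so the assumption holds.

T_f ≈ 23.1 °C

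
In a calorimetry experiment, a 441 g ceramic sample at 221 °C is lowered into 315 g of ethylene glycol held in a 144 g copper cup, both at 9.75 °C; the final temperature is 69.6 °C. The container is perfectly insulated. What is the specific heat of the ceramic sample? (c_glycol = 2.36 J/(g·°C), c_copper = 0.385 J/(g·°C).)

c ≈ 0.716 J/(g·°C)

Taking heat into each body as positive, Σ m c ΔT = 0:
441×c×(69.6 − 221) + 315×2.36×(69.6 − 9.75) + 144×0.385×(69.6 − 9.75) = 0
-66767 c = -47811
c = -47811/-66767 ≈ 0.7161 J/(g·°C)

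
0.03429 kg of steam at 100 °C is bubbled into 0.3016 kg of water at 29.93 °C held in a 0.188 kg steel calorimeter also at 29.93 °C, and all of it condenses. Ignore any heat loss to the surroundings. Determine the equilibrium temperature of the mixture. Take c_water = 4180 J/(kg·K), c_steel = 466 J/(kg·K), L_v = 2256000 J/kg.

T_f ≈ 88.5 °C

Let T be the final temperature. ΣQ_i = 0:
steam→water at 100 °C releases m L_v = 0.03429·2256000 = 77358; condensate cools 100→T: 0.03429·4180·(T − 100) = 143.33(T − 100); original water: 1260.7(T − 29.93); steel cup: 0.188·466·(T − 29.93) = 87.61(T − 29.93)
1491.6 T = 77358 + 14333 + 40354 = 132046
T ≈ 88.52 °C — below 100 °C, confirming all the steam condensed.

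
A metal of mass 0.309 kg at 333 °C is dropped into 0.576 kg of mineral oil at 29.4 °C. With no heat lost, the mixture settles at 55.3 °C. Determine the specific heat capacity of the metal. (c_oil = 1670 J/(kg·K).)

c ≈ 290 J/(kg·K)

Heat gained plus heat lost sum to zero:
0.309·c·(55.3 − 333) + 0.576·1670·(55.3 − 29.4) = 0
-85.81 c = -24914
c = -24914/-85.81 ≈ 290.3 J/(kg·K)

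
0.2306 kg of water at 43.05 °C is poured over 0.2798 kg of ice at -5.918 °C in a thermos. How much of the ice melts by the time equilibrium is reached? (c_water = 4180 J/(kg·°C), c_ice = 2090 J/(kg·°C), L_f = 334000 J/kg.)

Heat available from the water dropping to 0 °C: 0.2306·4180·43.05 = 41496 J.
Of that, 0.2798·2090·5.918 = 3460.7 J goes to bring the ice to 0 °C, leaving 38035 J.
To melt every bit of ice: 0.2798·334000 = 93453 J.
38035 J < 93453 J, so only part of the ice melts and the system sits at 0 °C.
m_melt = 38035 / L_f = 0.1139 kg.

m_melted ≈ 0.114 kg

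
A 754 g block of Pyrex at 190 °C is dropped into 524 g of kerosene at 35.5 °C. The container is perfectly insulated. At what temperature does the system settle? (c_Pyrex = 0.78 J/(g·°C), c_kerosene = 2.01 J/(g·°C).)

T_f ≈ 90.9 °C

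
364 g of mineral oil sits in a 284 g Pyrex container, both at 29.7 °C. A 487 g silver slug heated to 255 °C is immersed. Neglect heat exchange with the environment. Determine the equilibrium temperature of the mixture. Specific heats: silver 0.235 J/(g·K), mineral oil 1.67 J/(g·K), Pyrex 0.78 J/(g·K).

T_f ≈ 57.0 °C

Net heat exchanged in the isolated system is zero:
487*0.235*(T − 255) + 364*1.67*(T − 29.7) + 284*0.78*(T − 29.7) = 0
(114.44 + 607.88 + 221.52) T = 114.44*255 + 607.88*29.7 + 221.52*29.7
T = 53817/943.85 ≈ 57.02 °C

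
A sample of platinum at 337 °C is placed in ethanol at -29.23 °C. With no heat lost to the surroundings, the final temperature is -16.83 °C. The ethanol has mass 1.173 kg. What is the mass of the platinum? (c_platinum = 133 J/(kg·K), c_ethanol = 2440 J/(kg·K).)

m ≈ 0.754 kg

Net heat exchanged in the isolated system is zero:
m×133×(-16.83 − 337) + 1.173×2440×(-16.83 − (-29.23)) = 0
-47059 m = -35490
m = -35490/-47059 ≈ 0.7542 kg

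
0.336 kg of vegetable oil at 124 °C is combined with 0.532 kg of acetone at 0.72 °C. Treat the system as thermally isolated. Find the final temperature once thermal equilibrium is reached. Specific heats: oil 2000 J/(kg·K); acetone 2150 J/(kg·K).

T_f ≈ 46.3 °C

Energy conservation, ΣQ = 0:
0.336*2000*(T − 124) + 0.532*2150*(T − 0.72) = 0
1815.8 T = 84152
T = 84152 / 1815.8 = 46.3 °C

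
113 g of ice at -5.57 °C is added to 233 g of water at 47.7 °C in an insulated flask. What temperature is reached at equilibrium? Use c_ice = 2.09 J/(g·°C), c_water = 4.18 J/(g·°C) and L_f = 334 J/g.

T_f ≈ 5.1 °C

Let T be the final temperature. ΣQ_i = 0:
warm ice to 0 °C: 113×2.09×(0 − (-5.57)) = 1315.5; fusion: m_ice L_f = 113×334 = 37742; warm the meltwater: 472.34 T; water: 973.94(T − 47.7)
1446.3 T = 46457 − 39057 = 7399.5
T ≈ 5.12 °C. Since T > 0 °C, the all-ice-melts assumption holds.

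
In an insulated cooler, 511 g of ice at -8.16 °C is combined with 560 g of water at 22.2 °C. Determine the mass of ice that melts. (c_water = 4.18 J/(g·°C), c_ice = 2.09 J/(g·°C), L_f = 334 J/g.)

m_melted ≈ 129 g

Heat available from the water dropping to 0 °C: 560×4.18×22.2 = 51966 J.
Of that, 511×2.09×8.16 = 8714.8 J goes to bring the ice to 0 °C, leaving 43251 J.
Melting all 511 g of ice would need 511×334 = 170674 J.
Since 43251 < 170674 J, not all the ice melts; equilibrium is at 0 °C.
m_melted×334 = 43251  ⇒  m_melted ≈ 129.5 g.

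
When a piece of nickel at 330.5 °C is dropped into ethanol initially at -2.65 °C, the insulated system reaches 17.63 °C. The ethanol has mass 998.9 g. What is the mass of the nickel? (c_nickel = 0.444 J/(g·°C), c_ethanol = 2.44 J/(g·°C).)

m ≈ 356 g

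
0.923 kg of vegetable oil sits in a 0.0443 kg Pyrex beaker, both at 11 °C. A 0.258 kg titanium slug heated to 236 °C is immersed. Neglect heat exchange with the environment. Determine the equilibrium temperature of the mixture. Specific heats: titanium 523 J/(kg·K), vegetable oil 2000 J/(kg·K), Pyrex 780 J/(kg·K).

Net heat exchanged in the isolated system is zero:
0.258·523·(T − 236) + 0.923·2000·(T − 11) + 0.0443·780·(T − 11) = 0
134.93(T − 236) + 1846(T − 11) + 34.55(T − 11) = 0
(134.93 + 1846 + 34.55) T = 134.93·236 + 1846·11 + 34.55·11
T = 52531 / 2015.5 = 26.1 °C

T_f ≈ 26.1 °C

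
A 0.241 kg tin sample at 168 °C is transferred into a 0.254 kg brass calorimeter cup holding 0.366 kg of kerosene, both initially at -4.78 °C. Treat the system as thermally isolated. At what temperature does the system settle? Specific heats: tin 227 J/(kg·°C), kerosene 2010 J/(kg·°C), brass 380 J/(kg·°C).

Heat gained plus heat lost sum to zero:
0.241×227×(T − 168) + 0.366×2010×(T − (-4.78)) + 0.254×380×(T − (-4.78)) = 0
886.89 T = 5213
T = 5213/886.89 ≈ 5.88 °C

T_f ≈ 5.9 °C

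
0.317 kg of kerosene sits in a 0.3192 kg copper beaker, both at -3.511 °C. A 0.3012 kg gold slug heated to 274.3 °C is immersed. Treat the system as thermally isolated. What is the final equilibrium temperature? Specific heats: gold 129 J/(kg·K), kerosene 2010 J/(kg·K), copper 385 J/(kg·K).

T_f ≈ 10.0 °C

Let T be the final temperature. ΣQ_i = 0:
0.3012×129×(T − 274.3) + 0.317×2010×(T − (-3.511)) + 0.3192×385×(T − (-3.511)) = 0
38.85(T − 274.3) + 637.17(T − (-3.511)) + 122.89(T − (-3.511)) = 0
798.92 T = 7989.3
T = 7989.3/798.92 ≈ 10.00 °C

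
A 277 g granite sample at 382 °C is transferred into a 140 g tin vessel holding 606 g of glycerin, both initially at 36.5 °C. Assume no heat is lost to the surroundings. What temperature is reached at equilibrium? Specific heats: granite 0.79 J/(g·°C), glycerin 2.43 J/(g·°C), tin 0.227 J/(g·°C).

Taking heat into each body as positive, Σ m c ΔT = 0:
277×0.79×(T − 382) + 606×2.43×(T − 36.5) + 140×0.227×(T − 36.5) = 0
218.83(T − 382) + 1472.6(T − 36.5) + 31.78(T − 36.5) = 0
1723.2 T = 138502
T ≈ 80.38 °C

T_f ≈ 80.4 °C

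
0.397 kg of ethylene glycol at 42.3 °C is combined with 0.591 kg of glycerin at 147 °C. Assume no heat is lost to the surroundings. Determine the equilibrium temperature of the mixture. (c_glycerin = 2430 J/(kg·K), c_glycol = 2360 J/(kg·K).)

T_f ≈ 105.7 °C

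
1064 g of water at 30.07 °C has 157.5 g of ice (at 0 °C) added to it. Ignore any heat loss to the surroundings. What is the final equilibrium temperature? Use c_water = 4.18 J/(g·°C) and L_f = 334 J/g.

T_f ≈ 15.9 °C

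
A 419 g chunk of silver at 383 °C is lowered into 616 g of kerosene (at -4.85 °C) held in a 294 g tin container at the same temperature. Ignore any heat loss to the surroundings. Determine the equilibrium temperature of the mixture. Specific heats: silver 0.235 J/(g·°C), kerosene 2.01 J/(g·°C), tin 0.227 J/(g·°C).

T_f ≈ 22.4 °C

T_f is the heat-capacity-weighted average of the initial temperatures:
T_f = (98.46×383 + 1238.2×(-4.85) + 66.74×(-4.85)) / (98.46 + 1238.2 + 66.74)
    = 31383 / 1403.4 ≈ 22.36 °C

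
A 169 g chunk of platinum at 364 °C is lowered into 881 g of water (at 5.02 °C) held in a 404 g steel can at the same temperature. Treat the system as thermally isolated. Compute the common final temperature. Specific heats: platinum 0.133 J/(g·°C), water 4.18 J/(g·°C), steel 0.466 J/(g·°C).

T_f ≈ 7.1 °C

Let T be the final temperature. ΣQ_i = 0:
169*0.133*(T − 364) + 881*4.18*(T − 5.02) + 404*0.466*(T − 5.02) = 0
22.48(T − 364) + 3682.6(T − 5.02) + 188.26(T − 5.02) = 0
3893.3 T = 27613
T ≈ 7.09 °C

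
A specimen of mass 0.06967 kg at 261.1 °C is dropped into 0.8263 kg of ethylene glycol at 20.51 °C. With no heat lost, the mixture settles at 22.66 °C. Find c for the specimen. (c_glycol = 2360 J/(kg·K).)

Heat lost by the specimen = heat gained by the glycol:
0.06967·c·(261.1 − 22.66) = 0.8263·2360·(22.66 − 20.51)
16.61 c = 4192.6  ⇒  c ≈ 252.4 J/(kg·K)

c ≈ 252 J/(kg·K)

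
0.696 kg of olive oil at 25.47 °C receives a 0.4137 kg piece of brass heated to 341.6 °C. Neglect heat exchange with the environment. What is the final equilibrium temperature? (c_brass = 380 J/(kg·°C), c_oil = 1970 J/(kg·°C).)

Conservation of energy gives ΣQ = 0:
0.4137*380*(T − 341.6) + 0.696*1970*(T − 25.47) = 0
157.21(T − 341.6) + 1371.1(T − 25.47) = 0
1528.3 T = 88624
T = 88624 / 1528.3 = 58 °C

T_f ≈ 58.0 °C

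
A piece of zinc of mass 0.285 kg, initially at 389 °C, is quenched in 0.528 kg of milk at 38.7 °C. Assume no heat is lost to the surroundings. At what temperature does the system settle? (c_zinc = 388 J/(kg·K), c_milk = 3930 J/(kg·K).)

T_f is the heat-capacity-weighted average of the initial temperatures:
T_f = (110.58×389 + 2075×38.7) / (110.58 + 2075)
    = 123320 / 2185.6 ≈ 56.42 °C

T_f ≈ 56.4 °C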